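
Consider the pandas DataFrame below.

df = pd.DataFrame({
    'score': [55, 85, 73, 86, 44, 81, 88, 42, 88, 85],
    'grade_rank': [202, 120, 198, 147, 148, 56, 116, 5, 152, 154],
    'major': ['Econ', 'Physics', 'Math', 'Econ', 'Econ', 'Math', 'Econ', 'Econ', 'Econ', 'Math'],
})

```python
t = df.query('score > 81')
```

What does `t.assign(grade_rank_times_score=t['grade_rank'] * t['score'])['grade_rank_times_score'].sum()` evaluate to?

59516

filter rows where score > 81:
   score  grade_rank    major
1     85         120  Physics
3     86         147     Econ
6     88         116     Econ
8     88         152     Econ
9     85         154     Math
add column grade_rank_times_score = t['grade_rank'] * t['score']:
   score  grade_rank    major  grade_rank_times_score
1     85         120  Physics                   10200
3     86         147     Econ                   12642
6     88         116     Econ                   10208
8     88         152     Econ                   13376
9     85         154     Math                   13090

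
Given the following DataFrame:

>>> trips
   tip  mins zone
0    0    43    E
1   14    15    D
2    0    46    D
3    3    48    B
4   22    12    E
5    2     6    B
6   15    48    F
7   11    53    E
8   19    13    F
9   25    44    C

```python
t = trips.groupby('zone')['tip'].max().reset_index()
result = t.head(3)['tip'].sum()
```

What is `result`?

42

group by zone, max of tip:
zone
B     3
C    25
D    14
E    22
F    19
Name: tip, dtype: int64
reset_index():
  zone  tip
0    B    3
1    C   25
2    D   14
3    E   22
4    F   19
take first 3 rows:
  zone  tip
0    B    3
1    C   25
2    D   14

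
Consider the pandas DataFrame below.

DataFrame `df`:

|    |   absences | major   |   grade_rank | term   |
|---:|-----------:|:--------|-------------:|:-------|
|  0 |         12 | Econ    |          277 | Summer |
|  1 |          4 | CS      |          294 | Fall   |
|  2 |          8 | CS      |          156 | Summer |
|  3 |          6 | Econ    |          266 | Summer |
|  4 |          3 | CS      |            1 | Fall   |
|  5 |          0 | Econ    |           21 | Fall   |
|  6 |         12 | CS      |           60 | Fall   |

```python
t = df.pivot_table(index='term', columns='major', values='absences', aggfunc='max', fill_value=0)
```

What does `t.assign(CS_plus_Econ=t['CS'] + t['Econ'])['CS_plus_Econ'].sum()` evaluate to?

32

pivot: rows=term, cols=major, max(absences):
major   CS  Econ
term            
Fall    12     0
Summer   8    12
add column CS_plus_Econ = t['CS'] + t['Econ']:
major   CS  Econ  CS_plus_Econ
term                          
Fall    12     0            12
Summer   8    12            20
Reading off the sum of column 'CS_plus_Econ', we get 32.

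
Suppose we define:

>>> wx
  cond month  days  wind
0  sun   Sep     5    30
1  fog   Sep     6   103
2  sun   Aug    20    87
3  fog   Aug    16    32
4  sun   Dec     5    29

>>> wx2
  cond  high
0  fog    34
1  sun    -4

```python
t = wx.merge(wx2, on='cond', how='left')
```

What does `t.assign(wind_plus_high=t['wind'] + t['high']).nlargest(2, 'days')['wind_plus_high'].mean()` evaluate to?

74.5

merge on 'cond' (how='left') → 5 rows:
  cond month  days  wind  high
0  sun   Sep     5    30    -4
1  fog   Sep     6   103    34
2  sun   Aug    20    87    -4
3  fog   Aug    16    32    34
4  sun   Dec     5    29    -4
add column wind_plus_high = t['wind'] + t['high']:
  cond month  days  wind  high  wind_plus_high
0  sun   Sep     5    30    -4              26
1  fog   Sep     6   103    34             137
2  sun   Aug    20    87    -4              83
3  fog   Aug    16    32    34              66
4  sun   Dec     5    29    -4              25
take 2 rows with largest days:
  cond month  days  wind  high  wind_plus_high
2  sun   Aug    20    87    -4              83
3  fog   Aug    16    32    34              66
So mean() = 74.5.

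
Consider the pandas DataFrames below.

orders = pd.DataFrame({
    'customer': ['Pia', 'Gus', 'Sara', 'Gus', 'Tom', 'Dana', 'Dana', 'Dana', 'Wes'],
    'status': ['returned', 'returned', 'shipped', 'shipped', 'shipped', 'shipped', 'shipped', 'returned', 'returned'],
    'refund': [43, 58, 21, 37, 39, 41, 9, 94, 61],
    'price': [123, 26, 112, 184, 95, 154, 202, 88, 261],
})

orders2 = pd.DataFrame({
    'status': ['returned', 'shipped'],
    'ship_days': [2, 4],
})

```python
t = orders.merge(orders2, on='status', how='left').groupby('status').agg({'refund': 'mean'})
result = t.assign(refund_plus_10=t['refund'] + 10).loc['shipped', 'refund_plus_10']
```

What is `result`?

39.4

merge on 'status' (how='left') → 9 rows:
  customer    status  refund  price  ship_days
0      Pia  returned      43    123          2
1      Gus  returned      58     26          2
2     Sara   shipped      21    112          4
3      Gus   shipped      37    184          4
4      Tom   shipped      39     95          4
5     Dana   shipped      41    154          4
6     Dana   shipped       9    202          4
7     Dana  returned      94     88          2
8      Wes  returned      61    261          2
group by status, mean of refund:
          refund
status          
returned    64.0
shipped     29.4
add column refund_plus_10 = t['refund'] + 10:
          refund  refund_plus_10
status                          
returned    64.0            74.0
shipped     29.4            39.4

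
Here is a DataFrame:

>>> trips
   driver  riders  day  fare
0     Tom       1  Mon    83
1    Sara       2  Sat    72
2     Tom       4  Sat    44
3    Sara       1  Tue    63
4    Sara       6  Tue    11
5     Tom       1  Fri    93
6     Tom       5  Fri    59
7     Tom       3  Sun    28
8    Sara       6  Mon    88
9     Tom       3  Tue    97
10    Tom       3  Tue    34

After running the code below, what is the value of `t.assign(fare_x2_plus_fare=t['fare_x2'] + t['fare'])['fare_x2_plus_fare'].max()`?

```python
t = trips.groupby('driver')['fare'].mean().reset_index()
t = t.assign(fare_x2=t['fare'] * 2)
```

187.714285714

group by driver, mean of fare:
driver
Sara    58.500000
Tom     62.571429
Name: fare, dtype: float64
reset_index():
  driver       fare
0   Sara  58.500000
1    Tom  62.571429
add column fare_x2 = t['fare'] * 2:
  driver       fare     fare_x2
0   Sara  58.500000  117.000000
1    Tom  62.571429  125.142857
add column fare_x2_plus_fare = t['fare_x2'] + t['fare']:
  driver       fare     fare_x2  fare_x2_plus_fare
0   Sara  58.500000  117.000000         175.500000
1    Tom  62.571429  125.142857         187.714286
Finally, max of column 'fare_x2_plus_fare' = 187.714285714.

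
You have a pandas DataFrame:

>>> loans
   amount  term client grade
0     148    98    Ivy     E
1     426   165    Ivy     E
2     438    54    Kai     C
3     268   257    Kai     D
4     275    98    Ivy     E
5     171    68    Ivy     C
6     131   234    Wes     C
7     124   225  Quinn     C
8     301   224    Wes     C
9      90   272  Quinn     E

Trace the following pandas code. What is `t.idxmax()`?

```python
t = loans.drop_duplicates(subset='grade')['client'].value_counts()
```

drop duplicate grade (keep=first):
   amount  term client grade
0     148    98    Ivy     E
2     438    54    Kai     C
3     268   257    Kai     D
value_counts of client:
client
Kai    2
Ivy    1
Name: count, dtype: int64

Kai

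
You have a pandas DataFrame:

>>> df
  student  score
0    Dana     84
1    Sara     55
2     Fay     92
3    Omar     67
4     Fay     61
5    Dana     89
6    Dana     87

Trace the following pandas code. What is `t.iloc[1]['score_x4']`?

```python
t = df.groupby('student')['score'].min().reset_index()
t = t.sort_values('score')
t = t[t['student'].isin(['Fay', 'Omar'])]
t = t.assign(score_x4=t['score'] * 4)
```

group by student, min of score:
student
Dana    84
Fay     61
Omar    67
Sara    55
Name: score, dtype: int64
reset_index():
  student  score
0    Dana     84
1     Fay     61
2    Omar     67
3    Sara     55
sort by score:
  student  score
3    Sara     55
1     Fay     61
2    Omar     67
0    Dana     84
filter rows where student in ['Fay', 'Omar']:
  student  score
1     Fay     61
2    Omar     67
add column score_x4 = t['score'] * 4:
  student  score  score_x4
1     Fay     61       244
2    Omar     67       268
Reading off the value at position 1, column 'score_x4', we get 268.

268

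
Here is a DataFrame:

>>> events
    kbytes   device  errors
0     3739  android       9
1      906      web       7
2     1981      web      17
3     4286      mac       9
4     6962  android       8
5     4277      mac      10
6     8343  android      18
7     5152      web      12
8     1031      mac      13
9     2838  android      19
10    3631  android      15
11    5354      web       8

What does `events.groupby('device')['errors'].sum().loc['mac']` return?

group by device, sum of errors:
device
android    69
mac        32
web        44
Name: errors, dtype: int64
The value at index 'mac' is 32.

32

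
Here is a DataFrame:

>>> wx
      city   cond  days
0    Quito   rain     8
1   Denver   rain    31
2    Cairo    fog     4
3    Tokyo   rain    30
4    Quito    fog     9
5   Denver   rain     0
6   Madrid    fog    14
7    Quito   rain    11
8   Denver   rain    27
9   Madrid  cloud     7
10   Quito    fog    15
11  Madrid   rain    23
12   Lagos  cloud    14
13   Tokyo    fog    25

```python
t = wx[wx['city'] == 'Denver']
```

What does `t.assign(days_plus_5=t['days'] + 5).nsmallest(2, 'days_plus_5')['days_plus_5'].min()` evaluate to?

filter rows where city == 'Denver':
     city  cond  days
1  Denver  rain    31
5  Denver  rain     0
8  Denver  rain    27
add column days_plus_5 = t['days'] + 5:
     city  cond  days  days_plus_5
1  Denver  rain    31           36
5  Denver  rain     0            5
8  Denver  rain    27           32
take 2 rows with smallest days_plus_5:
     city  cond  days  days_plus_5
5  Denver  rain     0            5
8  Denver  rain    27           32

5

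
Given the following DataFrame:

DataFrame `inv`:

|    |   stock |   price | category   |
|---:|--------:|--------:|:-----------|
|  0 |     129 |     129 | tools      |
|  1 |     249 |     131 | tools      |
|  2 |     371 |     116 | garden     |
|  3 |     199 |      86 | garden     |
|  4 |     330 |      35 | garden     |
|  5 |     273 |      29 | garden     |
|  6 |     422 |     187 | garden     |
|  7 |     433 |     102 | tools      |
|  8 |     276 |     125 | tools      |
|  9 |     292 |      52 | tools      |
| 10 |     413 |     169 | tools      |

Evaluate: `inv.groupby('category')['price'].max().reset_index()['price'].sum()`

356

group by category, max of price:
category
garden    187
tools     169
Name: price, dtype: int64
reset_index():
  category  price
0   garden    187
1    tools    169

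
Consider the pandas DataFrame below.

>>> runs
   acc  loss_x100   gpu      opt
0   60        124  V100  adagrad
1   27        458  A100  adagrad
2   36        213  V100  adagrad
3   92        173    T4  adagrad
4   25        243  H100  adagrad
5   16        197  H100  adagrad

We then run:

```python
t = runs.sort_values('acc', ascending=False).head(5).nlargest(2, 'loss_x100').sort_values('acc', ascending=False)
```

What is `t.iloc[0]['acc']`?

sort by acc descending:
   acc  loss_x100   gpu      opt
3   92        173    T4  adagrad
0   60        124  V100  adagrad
2   36        213  V100  adagrad
1   27        458  A100  adagrad
4   25        243  H100  adagrad
5   16        197  H100  adagrad
take first 5 rows:
   acc  loss_x100   gpu      opt
3   92        173    T4  adagrad
0   60        124  V100  adagrad
2   36        213  V100  adagrad
1   27        458  A100  adagrad
4   25        243  H100  adagrad
take 2 rows with largest loss_x100:
   acc  loss_x100   gpu      opt
1   27        458  A100  adagrad
4   25        243  H100  adagrad
sort by acc descending:
   acc  loss_x100   gpu      opt
1   27        458  A100  adagrad
4   25        243  H100  adagrad

27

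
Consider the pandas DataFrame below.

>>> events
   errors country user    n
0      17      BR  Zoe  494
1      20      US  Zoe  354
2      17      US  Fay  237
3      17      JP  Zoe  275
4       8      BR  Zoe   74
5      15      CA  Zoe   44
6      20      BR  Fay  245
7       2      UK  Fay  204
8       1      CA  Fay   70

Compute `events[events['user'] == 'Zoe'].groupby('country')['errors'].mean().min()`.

12.5

filter rows where user == 'Zoe':
   errors country user    n
0      17      BR  Zoe  494
1      20      US  Zoe  354
3      17      JP  Zoe  275
4       8      BR  Zoe   74
5      15      CA  Zoe   44
group by country, mean of errors:
country
BR    12.5
CA    15.0
JP    17.0
US    20.0
Name: errors, dtype: float64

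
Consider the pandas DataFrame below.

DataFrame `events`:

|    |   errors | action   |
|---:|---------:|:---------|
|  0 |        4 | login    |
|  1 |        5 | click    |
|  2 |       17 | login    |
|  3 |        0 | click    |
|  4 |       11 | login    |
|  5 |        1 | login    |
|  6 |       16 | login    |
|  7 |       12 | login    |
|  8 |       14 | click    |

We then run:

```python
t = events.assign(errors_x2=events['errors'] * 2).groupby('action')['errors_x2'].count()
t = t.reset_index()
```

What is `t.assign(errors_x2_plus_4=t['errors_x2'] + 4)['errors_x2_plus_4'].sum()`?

17

add column errors_x2 = events['errors'] * 2:
   errors action  errors_x2
0       4  login          8
1       5  click         10
2      17  login         34
3       0  click          0
4      11  login         22
5       1  login          2
6      16  login         32
7      12  login         24
8      14  click         28
group by action, count of errors_x2:
action
click    3
login    6
Name: errors_x2, dtype: int64
reset_index():
  action  errors_x2
0  click          3
1  login          6
add column errors_x2_plus_4 = t['errors_x2'] + 4:
  action  errors_x2  errors_x2_plus_4
0  click          3                 7
1  login          6                10
Then the sum of column 'errors_x2_plus_4': 17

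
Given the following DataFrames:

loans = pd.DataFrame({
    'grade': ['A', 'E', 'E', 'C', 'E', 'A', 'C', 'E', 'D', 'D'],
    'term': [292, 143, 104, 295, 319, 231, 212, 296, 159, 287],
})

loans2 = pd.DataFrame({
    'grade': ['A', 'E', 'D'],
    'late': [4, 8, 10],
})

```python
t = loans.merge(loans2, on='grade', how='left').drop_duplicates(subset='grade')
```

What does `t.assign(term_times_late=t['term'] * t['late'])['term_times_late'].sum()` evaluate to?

3902.0

merge on 'grade' (how='left') → 10 rows:
  grade  term  late
0     A   292   4.0
1     E   143   8.0
2     E   104   8.0
3     C   295   NaN
4     E   319   8.0
5     A   231   4.0
6     C   212   NaN
7     E   296   8.0
8     D   159  10.0
9     D   287  10.0
drop duplicate grade (keep=first):
  grade  term  late
0     A   292   4.0
1     E   143   8.0
3     C   295   NaN
8     D   159  10.0
add column term_times_late = t['term'] * t['late']:
  grade  term  late  term_times_late
0     A   292   4.0           1168.0
1     E   143   8.0           1144.0
3     C   295   NaN              NaN
8     D   159  10.0           1590.0
The sum of column 'term_times_late' is 3902.0.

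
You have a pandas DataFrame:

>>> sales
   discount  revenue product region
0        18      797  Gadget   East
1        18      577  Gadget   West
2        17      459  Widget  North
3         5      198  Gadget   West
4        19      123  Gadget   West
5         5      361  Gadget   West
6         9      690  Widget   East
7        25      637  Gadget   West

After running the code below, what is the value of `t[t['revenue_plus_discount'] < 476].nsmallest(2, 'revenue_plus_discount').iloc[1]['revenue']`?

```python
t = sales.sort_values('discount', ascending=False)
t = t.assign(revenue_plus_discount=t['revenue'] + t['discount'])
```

198

sort by discount descending:
   discount  revenue product region
7        25      637  Gadget   West
4        19      123  Gadget   West
0        18      797  Gadget   East
1        18      577  Gadget   West
2        17      459  Widget  North
6         9      690  Widget   East
3         5      198  Gadget   West
5         5      361  Gadget   West
add column revenue_plus_discount = t['revenue'] + t['discount']:
   discount  revenue product region  revenue_plus_discount
7        25      637  Gadget   West                    662
4        19      123  Gadget   West                    142
0        18      797  Gadget   East                    815
1        18      577  Gadget   West                    595
2        17      459  Widget  North                    476
6         9      690  Widget   East                    699
3         5      198  Gadget   West                    203
5         5      361  Gadget   West                    366
filter rows where revenue_plus_discount < 476:
   discount  revenue product region  revenue_plus_discount
4        19      123  Gadget   West                    142
3         5      198  Gadget   West                    203
5         5      361  Gadget   West                    366
take 2 rows with smallest revenue_plus_discount:
   discount  revenue product region  revenue_plus_discount
4        19      123  Gadget   West                    142
3         5      198  Gadget   West                    203
Taking the value at position 1, column 'revenue' gives 198.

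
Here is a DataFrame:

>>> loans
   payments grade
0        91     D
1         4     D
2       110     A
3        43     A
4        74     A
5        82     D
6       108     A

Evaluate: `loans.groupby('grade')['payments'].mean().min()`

59.0

group by grade, mean of payments:
grade
A    83.75
D    59.00
Name: payments, dtype: float64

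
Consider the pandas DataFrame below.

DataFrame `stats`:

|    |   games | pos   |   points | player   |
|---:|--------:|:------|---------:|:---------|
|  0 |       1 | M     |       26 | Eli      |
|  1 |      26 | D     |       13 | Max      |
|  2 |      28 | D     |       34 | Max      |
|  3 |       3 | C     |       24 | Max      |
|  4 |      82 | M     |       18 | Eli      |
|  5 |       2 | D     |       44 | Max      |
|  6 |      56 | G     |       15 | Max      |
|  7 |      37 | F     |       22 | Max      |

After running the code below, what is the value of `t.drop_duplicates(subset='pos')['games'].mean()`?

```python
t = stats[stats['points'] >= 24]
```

filter rows where points >= 24:
   games pos  points player
0      1   M      26    Eli
2     28   D      34    Max
3      3   C      24    Max
5      2   D      44    Max
drop duplicate pos (keep=first):
   games pos  points player
0      1   M      26    Eli
2     28   D      34    Max
3      3   C      24    Max

10.6666666667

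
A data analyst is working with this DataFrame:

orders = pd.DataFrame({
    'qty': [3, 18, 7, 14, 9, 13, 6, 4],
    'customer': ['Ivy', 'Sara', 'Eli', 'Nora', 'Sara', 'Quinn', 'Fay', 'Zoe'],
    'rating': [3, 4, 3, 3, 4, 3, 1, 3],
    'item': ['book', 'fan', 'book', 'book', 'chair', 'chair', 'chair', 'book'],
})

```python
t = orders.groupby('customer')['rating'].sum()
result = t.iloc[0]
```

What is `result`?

group by customer, sum of rating:
customer
Eli      3
Fay      1
Ivy      3
Nora     3
Quinn    3
Sara     8
Zoe      3
Name: rating, dtype: int64
The value at position 0 is 3.

3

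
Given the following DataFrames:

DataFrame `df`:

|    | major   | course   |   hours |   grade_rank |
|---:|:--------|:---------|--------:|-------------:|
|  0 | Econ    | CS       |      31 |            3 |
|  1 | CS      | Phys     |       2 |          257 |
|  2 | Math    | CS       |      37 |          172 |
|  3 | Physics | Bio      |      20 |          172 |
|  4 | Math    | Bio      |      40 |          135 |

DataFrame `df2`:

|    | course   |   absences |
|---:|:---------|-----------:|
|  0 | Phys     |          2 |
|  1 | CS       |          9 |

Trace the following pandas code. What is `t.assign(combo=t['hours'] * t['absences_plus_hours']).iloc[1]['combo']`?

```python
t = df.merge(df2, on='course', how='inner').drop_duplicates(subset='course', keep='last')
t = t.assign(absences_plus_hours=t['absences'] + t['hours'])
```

1702

merge on 'course' (how='inner') → 3 rows:
  major course  hours  grade_rank  absences
0  Econ     CS     31           3         9
1    CS   Phys      2         257         2
2  Math     CS     37         172         9
drop duplicate course (keep=last):
  major course  hours  grade_rank  absences
1    CS   Phys      2         257         2
2  Math     CS     37         172         9
add column absences_plus_hours = t['absences'] + t['hours']:
  major course  hours  grade_rank  absences  absences_plus_hours
1    CS   Phys      2         257         2                    4
2  Math     CS     37         172         9                   46
add column combo = t['hours'] * t['absences_plus_hours']:
  major course  hours  grade_rank  absences  absences_plus_hours  combo
1    CS   Phys      2         257         2                    4      8
2  Math     CS     37         172         9                   46   1702
Hence 1702.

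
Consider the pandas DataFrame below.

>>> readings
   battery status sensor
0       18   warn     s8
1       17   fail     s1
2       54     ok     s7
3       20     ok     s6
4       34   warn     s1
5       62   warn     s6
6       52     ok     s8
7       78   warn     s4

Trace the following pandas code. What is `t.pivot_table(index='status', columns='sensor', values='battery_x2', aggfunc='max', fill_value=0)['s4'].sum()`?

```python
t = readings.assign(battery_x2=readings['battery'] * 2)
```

156

add column battery_x2 = readings['battery'] * 2:
   battery status sensor  battery_x2
0       18   warn     s8          36
1       17   fail     s1          34
2       54     ok     s7         108
3       20     ok     s6          40
4       34   warn     s1          68
5       62   warn     s6         124
6       52     ok     s8         104
7       78   warn     s4         156
pivot: rows=status, cols=sensor, max(battery_x2):
sensor  s1   s4   s6   s7   s8
status                        
fail    34    0    0    0    0
ok       0    0   40  108  104
warn    68  156  124    0   36
Finally, sum of column 's4' = 156.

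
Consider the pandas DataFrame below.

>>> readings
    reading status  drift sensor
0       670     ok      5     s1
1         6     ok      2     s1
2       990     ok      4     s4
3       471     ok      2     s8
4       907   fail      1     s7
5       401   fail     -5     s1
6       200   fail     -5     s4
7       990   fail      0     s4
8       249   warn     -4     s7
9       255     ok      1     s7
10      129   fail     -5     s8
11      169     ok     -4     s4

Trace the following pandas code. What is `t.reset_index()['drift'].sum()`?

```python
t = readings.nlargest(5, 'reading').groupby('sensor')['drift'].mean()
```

take 5 rows with largest reading:
   reading status  drift sensor
2      990     ok      4     s4
7      990   fail      0     s4
4      907   fail      1     s7
0      670     ok      5     s1
3      471     ok      2     s8
group by sensor, mean of drift:
sensor
s1    5.0
s4    2.0
s7    1.0
s8    2.0
Name: drift, dtype: float64
reset_index():
  sensor  drift
0     s1    5.0
1     s4    2.0
2     s7    1.0
3     s8    2.0
Hence 10.0.

10.0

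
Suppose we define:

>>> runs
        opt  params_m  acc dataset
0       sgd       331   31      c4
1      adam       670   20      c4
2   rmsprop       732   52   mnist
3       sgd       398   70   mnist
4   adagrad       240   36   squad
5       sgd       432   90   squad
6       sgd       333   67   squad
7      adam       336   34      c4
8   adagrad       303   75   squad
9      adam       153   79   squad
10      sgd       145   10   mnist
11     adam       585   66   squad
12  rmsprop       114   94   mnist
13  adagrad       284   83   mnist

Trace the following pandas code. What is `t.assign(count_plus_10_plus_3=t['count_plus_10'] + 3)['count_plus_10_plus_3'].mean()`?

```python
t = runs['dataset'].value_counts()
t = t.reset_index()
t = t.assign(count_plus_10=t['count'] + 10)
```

value_counts of dataset:
dataset
squad    6
mnist    5
c4       3
Name: count, dtype: int64
reset_index():
  dataset  count
0   squad      6
1   mnist      5
2      c4      3
add column count_plus_10 = t['count'] + 10:
  dataset  count  count_plus_10
0   squad      6             16
1   mnist      5             15
2      c4      3             13
add column count_plus_10_plus_3 = t['count_plus_10'] + 3:
  dataset  count  count_plus_10  count_plus_10_plus_3
0   squad      6             16                    19
1   mnist      5             15                    18
2      c4      3             13                    16
Taking the mean of column 'count_plus_10_plus_3' gives 17.6666666667.

17.6666666667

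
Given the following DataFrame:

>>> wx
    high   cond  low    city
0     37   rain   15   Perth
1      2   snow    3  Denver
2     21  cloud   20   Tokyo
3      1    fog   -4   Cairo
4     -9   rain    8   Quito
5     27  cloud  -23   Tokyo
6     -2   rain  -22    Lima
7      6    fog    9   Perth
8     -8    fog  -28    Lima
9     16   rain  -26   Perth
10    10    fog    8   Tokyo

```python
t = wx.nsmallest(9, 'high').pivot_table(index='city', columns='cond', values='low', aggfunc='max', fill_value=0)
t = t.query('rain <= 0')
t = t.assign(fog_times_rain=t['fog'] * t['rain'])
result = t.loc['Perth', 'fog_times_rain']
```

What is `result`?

-234

take 9 rows with smallest high:
    high   cond  low    city
4     -9   rain    8   Quito
8     -8    fog  -28    Lima
6     -2   rain  -22    Lima
3      1    fog   -4   Cairo
1      2   snow    3  Denver
7      6    fog    9   Perth
10    10    fog    8   Tokyo
9     16   rain  -26   Perth
2     21  cloud   20   Tokyo
pivot: rows=city, cols=cond, max(low):
cond    cloud  fog  rain  snow
city                          
Cairo       0   -4     0     0
Denver      0    0     0     3
Lima        0  -28   -22     0
Perth       0    9   -26     0
Quito       0    0     8     0
Tokyo      20    8     0     0
filter rows where rain <= 0:
cond    cloud  fog  rain  snow
city                          
Cairo       0   -4     0     0
Denver      0    0     0     3
Lima        0  -28   -22     0
Perth       0    9   -26     0
Tokyo      20    8     0     0
add column fog_times_rain = t['fog'] * t['rain']:
cond    cloud  fog  rain  snow  fog_times_rain
city                                          
Cairo       0   -4     0     0               0
Denver      0    0     0     3               0
Lima        0  -28   -22     0             616
Perth       0    9   -26     0            -234
Tokyo      20    8     0     0               0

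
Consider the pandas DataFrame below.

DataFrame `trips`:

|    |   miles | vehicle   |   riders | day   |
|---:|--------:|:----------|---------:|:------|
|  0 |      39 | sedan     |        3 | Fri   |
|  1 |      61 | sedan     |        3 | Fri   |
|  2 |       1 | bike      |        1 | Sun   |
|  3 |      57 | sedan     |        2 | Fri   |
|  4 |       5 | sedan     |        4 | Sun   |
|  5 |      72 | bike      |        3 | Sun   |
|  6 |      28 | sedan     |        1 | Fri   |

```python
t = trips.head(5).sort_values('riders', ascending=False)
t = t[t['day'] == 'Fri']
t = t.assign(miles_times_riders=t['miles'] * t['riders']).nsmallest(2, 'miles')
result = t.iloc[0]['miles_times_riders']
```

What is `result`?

take first 5 rows:
   miles vehicle  riders  day
0     39   sedan       3  Fri
1     61   sedan       3  Fri
2      1    bike       1  Sun
3     57   sedan       2  Fri
4      5   sedan       4  Sun
sort by riders descending:
   miles vehicle  riders  day
4      5   sedan       4  Sun
0     39   sedan       3  Fri
1     61   sedan       3  Fri
3     57   sedan       2  Fri
2      1    bike       1  Sun
filter rows where day == 'Fri':
   miles vehicle  riders  day
0     39   sedan       3  Fri
1     61   sedan       3  Fri
3     57   sedan       2  Fri
add column miles_times_riders = t['miles'] * t['riders']:
   miles vehicle  riders  day  miles_times_riders
0     39   sedan       3  Fri                 117
1     61   sedan       3  Fri                 183
3     57   sedan       2  Fri                 114
take 2 rows with smallest miles:
   miles vehicle  riders  day  miles_times_riders
0     39   sedan       3  Fri                 117
3     57   sedan       2  Fri                 114
Finally, value at position 0, column 'miles_times_riders' = 117.

117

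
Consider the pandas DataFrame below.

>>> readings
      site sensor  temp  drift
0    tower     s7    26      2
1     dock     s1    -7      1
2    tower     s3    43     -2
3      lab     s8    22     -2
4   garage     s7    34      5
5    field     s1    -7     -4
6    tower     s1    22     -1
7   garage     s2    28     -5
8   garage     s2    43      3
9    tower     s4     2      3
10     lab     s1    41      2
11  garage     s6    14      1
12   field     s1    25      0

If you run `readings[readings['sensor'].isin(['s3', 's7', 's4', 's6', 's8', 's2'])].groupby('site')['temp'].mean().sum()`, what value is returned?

filter rows where sensor in ['s3', 's7', 's4', 's6', 's8', 's2']:
      site sensor  temp  drift
0    tower     s7    26      2
2    tower     s3    43     -2
3      lab     s8    22     -2
4   garage     s7    34      5
7   garage     s2    28     -5
8   garage     s2    43      3
9    tower     s4     2      3
11  garage     s6    14      1
group by site, mean of temp:
site
garage    29.750000
lab       22.000000
tower     23.666667
Name: temp, dtype: float64
The sum of the resulting series is 75.4166666667.

75.4166666667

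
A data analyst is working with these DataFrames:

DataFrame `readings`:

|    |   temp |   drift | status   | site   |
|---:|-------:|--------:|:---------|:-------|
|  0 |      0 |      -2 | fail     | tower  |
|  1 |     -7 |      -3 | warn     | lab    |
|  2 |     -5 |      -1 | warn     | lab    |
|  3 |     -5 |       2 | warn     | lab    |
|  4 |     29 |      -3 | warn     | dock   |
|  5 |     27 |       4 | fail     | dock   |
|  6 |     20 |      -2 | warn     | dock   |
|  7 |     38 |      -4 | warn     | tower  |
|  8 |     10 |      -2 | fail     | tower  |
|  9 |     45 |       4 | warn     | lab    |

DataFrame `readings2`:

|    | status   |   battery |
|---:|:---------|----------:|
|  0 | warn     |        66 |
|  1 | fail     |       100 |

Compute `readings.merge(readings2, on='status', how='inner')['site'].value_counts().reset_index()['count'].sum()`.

10

merge on 'status' (how='inner') → 10 rows:
   temp  drift status   site  battery
0     0     -2   fail  tower      100
1    -7     -3   warn    lab       66
2    -5     -1   warn    lab       66
3    -5      2   warn    lab       66
4    29     -3   warn   dock       66
5    27      4   fail   dock      100
6    20     -2   warn   dock       66
7    38     -4   warn  tower       66
8    10     -2   fail  tower      100
9    45      4   warn    lab       66
value_counts of site:
site
lab      4
tower    3
dock     3
Name: count, dtype: int64
reset_index():
    site  count
0    lab      4
1  tower      3
2   dock      3
The sum of column 'count' is 10.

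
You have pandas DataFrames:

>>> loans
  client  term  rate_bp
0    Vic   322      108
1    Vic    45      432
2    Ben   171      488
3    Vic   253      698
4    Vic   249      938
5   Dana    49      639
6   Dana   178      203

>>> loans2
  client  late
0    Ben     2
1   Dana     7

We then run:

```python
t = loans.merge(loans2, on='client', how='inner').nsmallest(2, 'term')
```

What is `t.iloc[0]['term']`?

49

merge on 'client' (how='inner') → 3 rows:
  client  term  rate_bp  late
0    Ben   171      488     2
1   Dana    49      639     7
2   Dana   178      203     7
take 2 rows with smallest term:
  client  term  rate_bp  late
1   Dana    49      639     7
0    Ben   171      488     2
Reading off the value at position 0, column 'term', we get 49.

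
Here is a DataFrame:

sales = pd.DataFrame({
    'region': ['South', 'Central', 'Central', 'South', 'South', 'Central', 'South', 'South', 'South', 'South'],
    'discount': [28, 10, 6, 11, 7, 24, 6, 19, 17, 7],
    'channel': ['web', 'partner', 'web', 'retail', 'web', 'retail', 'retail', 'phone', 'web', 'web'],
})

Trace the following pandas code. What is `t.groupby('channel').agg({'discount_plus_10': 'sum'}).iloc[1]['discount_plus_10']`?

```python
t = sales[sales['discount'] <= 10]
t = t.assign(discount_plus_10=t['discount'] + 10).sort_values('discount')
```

filter rows where discount <= 10:
    region  discount  channel
1  Central        10  partner
2  Central         6      web
4    South         7      web
6    South         6   retail
9    South         7      web
add column discount_plus_10 = t['discount'] + 10:
    region  discount  channel  discount_plus_10
1  Central        10  partner                20
2  Central         6      web                16
4    South         7      web                17
6    South         6   retail                16
9    South         7      web                17
sort by discount:
    region  discount  channel  discount_plus_10
2  Central         6      web                16
6    South         6   retail                16
4    South         7      web                17
9    South         7      web                17
1  Central        10  partner                20
group by channel, sum of discount_plus_10:
         discount_plus_10
channel                  
partner                20
retail                 16
web                    50
So iloc[1]['discount_plus_10'] = 16.

16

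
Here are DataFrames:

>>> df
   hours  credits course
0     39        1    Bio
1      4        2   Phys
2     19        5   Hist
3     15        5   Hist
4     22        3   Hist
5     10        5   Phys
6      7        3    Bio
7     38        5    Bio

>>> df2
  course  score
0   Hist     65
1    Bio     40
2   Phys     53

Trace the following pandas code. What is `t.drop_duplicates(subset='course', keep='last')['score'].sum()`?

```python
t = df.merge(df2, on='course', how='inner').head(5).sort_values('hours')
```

158

merge on 'course' (how='inner') → 8 rows:
   hours  credits course  score
0     39        1    Bio     40
1      4        2   Phys     53
2     19        5   Hist     65
3     15        5   Hist     65
4     22        3   Hist     65
5     10        5   Phys     53
6      7        3    Bio     40
7     38        5    Bio     40
take first 5 rows:
   hours  credits course  score
0     39        1    Bio     40
1      4        2   Phys     53
2     19        5   Hist     65
3     15        5   Hist     65
4     22        3   Hist     65
sort by hours:
   hours  credits course  score
1      4        2   Phys     53
3     15        5   Hist     65
2     19        5   Hist     65
4     22        3   Hist     65
0     39        1    Bio     40
drop duplicate course (keep=last):
   hours  credits course  score
1      4        2   Phys     53
4     22        3   Hist     65
0     39        1    Bio     40
Finally, sum of column 'score' = 158.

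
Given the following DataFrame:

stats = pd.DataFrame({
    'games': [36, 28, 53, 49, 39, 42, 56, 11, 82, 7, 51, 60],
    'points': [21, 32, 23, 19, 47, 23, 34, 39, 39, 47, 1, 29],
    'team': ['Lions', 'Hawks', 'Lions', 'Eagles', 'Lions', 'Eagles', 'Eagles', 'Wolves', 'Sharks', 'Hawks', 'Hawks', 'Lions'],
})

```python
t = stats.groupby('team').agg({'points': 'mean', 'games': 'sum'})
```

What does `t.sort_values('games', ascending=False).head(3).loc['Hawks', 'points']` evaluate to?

26.6666666667

group by team: mean(points), sum(games):
           points  games
team                    
Eagles  25.333333    147
Hawks   26.666667     86
Lions   30.000000    188
Sharks  39.000000     82
Wolves  39.000000     11
sort by games descending:
           points  games
team                    
Lions   30.000000    188
Eagles  25.333333    147
Hawks   26.666667     86
Sharks  39.000000     82
Wolves  39.000000     11
take first 3 rows:
           points  games
team                    
Lions   30.000000    188
Eagles  25.333333    147
Hawks   26.666667     86
The value at row 'Hawks', column 'points' is 26.6666666667.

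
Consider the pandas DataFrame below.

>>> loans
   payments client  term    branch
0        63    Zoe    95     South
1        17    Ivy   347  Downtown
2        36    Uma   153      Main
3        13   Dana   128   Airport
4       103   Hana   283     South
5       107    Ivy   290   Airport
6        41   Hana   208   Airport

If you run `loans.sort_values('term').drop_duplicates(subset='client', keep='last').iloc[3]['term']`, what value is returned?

283

sort by term:
   payments client  term    branch
0        63    Zoe    95     South
3        13   Dana   128   Airport
2        36    Uma   153      Main
6        41   Hana   208   Airport
4       103   Hana   283     South
5       107    Ivy   290   Airport
1        17    Ivy   347  Downtown
drop duplicate client (keep=last):
   payments client  term    branch
0        63    Zoe    95     South
3        13   Dana   128   Airport
2        36    Uma   153      Main
4       103   Hana   283     South
1        17    Ivy   347  Downtown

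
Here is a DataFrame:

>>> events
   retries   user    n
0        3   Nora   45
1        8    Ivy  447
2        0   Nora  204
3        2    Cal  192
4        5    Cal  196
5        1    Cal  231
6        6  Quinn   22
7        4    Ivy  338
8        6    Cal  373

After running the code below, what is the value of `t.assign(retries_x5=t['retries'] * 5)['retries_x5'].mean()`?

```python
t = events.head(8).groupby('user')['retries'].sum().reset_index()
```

36.25

take first 8 rows:
   retries   user    n
0        3   Nora   45
1        8    Ivy  447
2        0   Nora  204
3        2    Cal  192
4        5    Cal  196
5        1    Cal  231
6        6  Quinn   22
7        4    Ivy  338
group by user, sum of retries:
user
Cal       8
Ivy      12
Nora      3
Quinn     6
Name: retries, dtype: int64
reset_index():
    user  retries
0    Cal        8
1    Ivy       12
2   Nora        3
3  Quinn        6
add column retries_x5 = t['retries'] * 5:
    user  retries  retries_x5
0    Cal        8          40
1    Ivy       12          60
2   Nora        3          15
3  Quinn        6          30
So mean() = 36.25.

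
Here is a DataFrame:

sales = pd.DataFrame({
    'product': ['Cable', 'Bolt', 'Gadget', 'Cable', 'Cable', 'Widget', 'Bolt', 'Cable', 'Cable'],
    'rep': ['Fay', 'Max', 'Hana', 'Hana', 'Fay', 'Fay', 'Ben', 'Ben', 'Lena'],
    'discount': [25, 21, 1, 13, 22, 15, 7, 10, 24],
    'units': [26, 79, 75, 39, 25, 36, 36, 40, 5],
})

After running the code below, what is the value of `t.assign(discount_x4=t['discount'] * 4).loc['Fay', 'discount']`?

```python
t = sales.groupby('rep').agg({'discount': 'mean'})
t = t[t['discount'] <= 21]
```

group by rep, mean of discount:
       discount
rep            
Ben    8.500000
Fay   20.666667
Hana   7.000000
Lena  24.000000
Max   21.000000
filter rows where discount <= 21:
       discount
rep            
Ben    8.500000
Fay   20.666667
Hana   7.000000
Max   21.000000
add column discount_x4 = t['discount'] * 4:
       discount  discount_x4
rep                         
Ben    8.500000    34.000000
Fay   20.666667    82.666667
Hana   7.000000    28.000000
Max   21.000000    84.000000

20.6666666667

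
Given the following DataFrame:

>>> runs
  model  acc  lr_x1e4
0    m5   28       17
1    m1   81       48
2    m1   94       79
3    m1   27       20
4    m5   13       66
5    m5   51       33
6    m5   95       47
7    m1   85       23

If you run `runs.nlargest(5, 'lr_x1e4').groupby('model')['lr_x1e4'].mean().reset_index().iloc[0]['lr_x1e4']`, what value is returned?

take 5 rows with largest lr_x1e4:
  model  acc  lr_x1e4
2    m1   94       79
4    m5   13       66
1    m1   81       48
6    m5   95       47
5    m5   51       33
group by model, mean of lr_x1e4:
model
m1    63.500000
m5    48.666667
Name: lr_x1e4, dtype: float64
reset_index():
  model    lr_x1e4
0    m1  63.500000
1    m5  48.666667
value at position 0, column 'lr_x1e4' → 63.5

63.5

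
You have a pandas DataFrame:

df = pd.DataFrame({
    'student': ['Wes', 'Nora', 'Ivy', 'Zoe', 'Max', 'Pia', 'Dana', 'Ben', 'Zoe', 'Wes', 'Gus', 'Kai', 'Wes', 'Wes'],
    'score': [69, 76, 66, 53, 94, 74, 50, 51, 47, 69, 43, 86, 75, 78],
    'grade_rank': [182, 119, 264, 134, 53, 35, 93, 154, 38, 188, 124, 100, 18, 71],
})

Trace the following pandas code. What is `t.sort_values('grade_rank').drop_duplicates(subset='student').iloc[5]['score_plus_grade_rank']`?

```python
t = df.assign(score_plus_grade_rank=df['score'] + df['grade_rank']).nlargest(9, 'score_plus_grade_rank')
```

205

add column score_plus_grade_rank = df['score'] + df['grade_rank']:
   student  score  grade_rank  score_plus_grade_rank
0      Wes     69         182                    251
1     Nora     76         119                    195
2      Ivy     66         264                    330
3      Zoe     53         134                    187
4      Max     94          53                    147
5      Pia     74          35                    109
6     Dana     50          93                    143
7      Ben     51         154                    205
8      Zoe     47          38                     85
9      Wes     69         188                    257
10     Gus     43         124                    167
11     Kai     86         100                    186
12     Wes     75          18                     93
13     Wes     78          71                    149
take 9 rows with largest score_plus_grade_rank:
   student  score  grade_rank  score_plus_grade_rank
2      Ivy     66         264                    330
9      Wes     69         188                    257
0      Wes     69         182                    251
7      Ben     51         154                    205
1     Nora     76         119                    195
3      Zoe     53         134                    187
11     Kai     86         100                    186
10     Gus     43         124                    167
13     Wes     78          71                    149
sort by grade_rank:
   student  score  grade_rank  score_plus_grade_rank
13     Wes     78          71                    149
11     Kai     86         100                    186
1     Nora     76         119                    195
10     Gus     43         124                    167
3      Zoe     53         134                    187
7      Ben     51         154                    205
0      Wes     69         182                    251
9      Wes     69         188                    257
2      Ivy     66         264                    330
drop duplicate student (keep=first):
   student  score  grade_rank  score_plus_grade_rank
13     Wes     78          71                    149
11     Kai     86         100                    186
1     Nora     76         119                    195
10     Gus     43         124                    167
3      Zoe     53         134                    187
7      Ben     51         154                    205
2      Ivy     66         264                    330
So iloc[5]['score_plus_grade_rank'] = 205.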